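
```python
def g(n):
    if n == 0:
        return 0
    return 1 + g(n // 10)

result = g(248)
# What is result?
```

Count of digits of 248: 3

Answer: 3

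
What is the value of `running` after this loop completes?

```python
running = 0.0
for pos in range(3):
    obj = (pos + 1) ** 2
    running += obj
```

Sum of squared losses 1² + 2² + ... + 3²
`running` takes the values: 0.0 → 1.0 → 5.0 → 14.0

Answer: 14.0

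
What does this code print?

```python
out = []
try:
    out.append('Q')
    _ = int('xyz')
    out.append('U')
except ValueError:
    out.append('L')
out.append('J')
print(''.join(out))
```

Execution trace: 'Q' (try body) → 'L' (except ValueError) → 'J' (after the try/except). Output: QLJ

Answer: QLJ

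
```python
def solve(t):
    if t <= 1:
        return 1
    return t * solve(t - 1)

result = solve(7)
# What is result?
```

solve(7) = 7 * 6 * 5 * 4 * 3 * 2 * 1 = 5040

Answer: 5040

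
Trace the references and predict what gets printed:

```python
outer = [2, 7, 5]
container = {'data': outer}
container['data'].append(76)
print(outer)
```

Key concept: dict holds reference to list.
Step by step:
`outer = [2, 7, 5]` → outer = [2, 7, 5]
`container = {'data': outer}` → container = {'data': [2, 7, 5]}
`container['data'].append(76)` → outer = [2, 7, 5, 76]; container = {'data': [2, 7, 5, 76]}
`print(outer)` → prints [2, 7, 5, 76]

Answer: [2, 7, 5, 76]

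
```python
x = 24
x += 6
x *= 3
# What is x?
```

Trace:
`x = 24` → x = 24
`x += 6` → x = 30
`x *= 3` → x = 90
So x = 90

Answer: 90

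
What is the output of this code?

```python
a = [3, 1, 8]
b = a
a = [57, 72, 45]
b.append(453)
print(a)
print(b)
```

Key concept: rebinding vs mutation: a is rebound to a new list, b still points at the original.
Step by step:
`a = [3, 1, 8]` → a = [3, 1, 8]
`b = a` → b = [3, 1, 8] (same object as a)
`a = [57, 72, 45]` → a = [57, 72, 45]
`b.append(453)` → b = [3, 1, 8, 453]
`print(a)` → prints [57, 72, 45]
`print(b)` → prints [3, 1, 8, 453]

Answer:
[57, 72, 45]
[3, 1, 8, 453]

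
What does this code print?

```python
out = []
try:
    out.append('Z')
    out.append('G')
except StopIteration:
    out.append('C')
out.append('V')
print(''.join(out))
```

Execution trace: 'Z' (try body) → 'G' (try body, no exception) → 'V' (after the try/except). Output: ZGV

Answer: ZGV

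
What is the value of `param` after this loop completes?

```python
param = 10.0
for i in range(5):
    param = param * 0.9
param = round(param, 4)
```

Exponential decay: 10.0 * 0.9^5
`param` takes the values: 10.0 → 9.0 → 8.1 → 7.29 → 6.561 → 5.9049

Answer: 5.9049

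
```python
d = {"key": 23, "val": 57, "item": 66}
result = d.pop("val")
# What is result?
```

Trace:
`d = {"key": 23, "val": 57, "item": 66}` → d = {'key': 23, 'val': 57, 'item': 66}
`result = d.pop("val")` → d = {'key': 23, 'item': 66}; result = 57
So result = 57

Answer: 57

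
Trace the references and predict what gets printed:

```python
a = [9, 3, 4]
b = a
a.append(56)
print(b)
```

Key concept: basic list aliasing.
Step by step:
`a = [9, 3, 4]` → a = [9, 3, 4]
`b = a` → b = [9, 3, 4] (same object as a)
`a.append(56)` → a = [9, 3, 4, 56] (same object as b); b = [9, 3, 4, 56] (same object as a)
`print(b)` → prints [9, 3, 4, 56]

Answer: [9, 3, 4, 56]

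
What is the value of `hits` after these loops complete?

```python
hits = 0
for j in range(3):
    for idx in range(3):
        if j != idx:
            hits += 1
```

3² - 3 (exclude diagonal)
`hits` takes the values: 0 → 1 → 2 → 3 → 4 → 5 → 6

Answer: 6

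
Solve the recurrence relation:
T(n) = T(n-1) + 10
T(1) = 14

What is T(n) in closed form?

Unrolling: T(n) = T(1) + 10·(n-1) = 14 + 10(n-1) = 10n + 4.

Answer: T(n) = 10n + 4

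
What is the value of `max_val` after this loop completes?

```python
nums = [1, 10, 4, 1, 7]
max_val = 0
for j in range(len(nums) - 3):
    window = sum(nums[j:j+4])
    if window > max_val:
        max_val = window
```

Max sum of 4-element window in [1, 10, 4, 1, 7]
`max_val` takes the values: 0 → 16 → 22

Answer: 22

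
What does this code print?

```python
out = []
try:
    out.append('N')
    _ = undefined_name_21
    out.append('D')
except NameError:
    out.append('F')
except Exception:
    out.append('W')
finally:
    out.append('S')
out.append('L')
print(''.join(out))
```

Execution trace: 'N' (try body) → 'F' (except NameError) → 'S' (finally) → 'L' (after the try/except). Output: NFSL

Answer: NFSL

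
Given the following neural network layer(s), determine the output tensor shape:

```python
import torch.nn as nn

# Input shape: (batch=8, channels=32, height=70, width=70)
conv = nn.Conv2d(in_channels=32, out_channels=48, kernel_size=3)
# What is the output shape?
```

Input: (8, 32, 70, 70) -> Output: (8, 48, 68, 68)

Answer: (8, 48, 68, 68)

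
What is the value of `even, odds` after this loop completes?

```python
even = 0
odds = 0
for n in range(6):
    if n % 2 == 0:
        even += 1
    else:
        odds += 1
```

Count evens and odds in range(6)
`even, odds` takes the values: (0, 0) → (1, 0) → (1, 1) → (2, 1) → (2, 2) → (3, 2) → (3, 3)

Answer: 3, 3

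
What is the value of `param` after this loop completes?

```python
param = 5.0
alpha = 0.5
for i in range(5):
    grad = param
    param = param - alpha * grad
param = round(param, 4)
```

Gradient descent: w = 5.0 * (1 - 0.5)^5
`param` takes the values: 5.0 → 2.5 → 1.25 → 0.625 → 0.3125 → 0.15625 → 0.1562

Answer: 0.1562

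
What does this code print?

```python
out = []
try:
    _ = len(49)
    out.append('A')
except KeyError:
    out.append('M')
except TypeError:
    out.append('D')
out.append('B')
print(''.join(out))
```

Execution trace: 'D' (except TypeError) → 'B' (after the try/except). Output: DB

Answer: DB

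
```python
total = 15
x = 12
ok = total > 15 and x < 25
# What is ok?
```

Trace:
`total = 15` → total = 15
`x = 12` → x = 12
`ok = total > 15 and x < 25` → ok = False
So ok = False

Answer: False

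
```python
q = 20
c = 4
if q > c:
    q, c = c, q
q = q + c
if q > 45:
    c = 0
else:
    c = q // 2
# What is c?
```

Trace:
`q = 20` → q = 20
`c = 4` → c = 4
`if q > c: ...` → q > c is True → q = 4; c = 20
`q = q + c` → q = 24
`if q > 45: ...` → q > 45 is False, take else branch → c = 12
So c = 12

Answer: 12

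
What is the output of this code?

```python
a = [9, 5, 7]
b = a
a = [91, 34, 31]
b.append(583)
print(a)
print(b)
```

Key concept: rebinding vs mutation: a is rebound to a new list, b still points at the original.
Step by step:
`a = [9, 5, 7]` → a = [9, 5, 7]
`b = a` → b = [9, 5, 7] (same object as a)
`a = [91, 34, 31]` → a = [91, 34, 31]
`b.append(583)` → b = [9, 5, 7, 583]
`print(a)` → prints [91, 34, 31]
`print(b)` → prints [9, 5, 7, 583]

Answer:
[91, 34, 31]
[9, 5, 7, 583]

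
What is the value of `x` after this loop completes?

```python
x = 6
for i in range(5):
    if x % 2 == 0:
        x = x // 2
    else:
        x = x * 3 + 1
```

Collatz-style transformation from 6
`x` takes the values: 6 → 3 → 10 → 5 → 16 → 8

Answer: 8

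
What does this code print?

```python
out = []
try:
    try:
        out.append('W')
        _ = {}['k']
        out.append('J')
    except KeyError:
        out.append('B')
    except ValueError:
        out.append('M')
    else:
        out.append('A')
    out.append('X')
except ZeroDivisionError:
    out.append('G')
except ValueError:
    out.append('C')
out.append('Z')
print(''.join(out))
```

Execution trace: 'W' (inner try body) → 'B' (inner except KeyError) → 'X' (try body, no exception) → 'Z' (after the try/except). Output: WBXZ

Answer: WBXZ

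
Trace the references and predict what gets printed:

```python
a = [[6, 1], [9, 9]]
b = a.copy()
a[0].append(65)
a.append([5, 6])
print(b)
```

Key concept: shallow copy with nested lists.
Step by step:
`a = [[6, 1], [9, 9]]` → a = [[6, 1], [9, 9]]
`b = a.copy()` → b = [[6, 1], [9, 9]]
`a[0].append(65)` → a = [[6, 1, 65], [9, 9]]; b = [[6, 1, 65], [9, 9]]
`a.append([5, 6])` → a = [[6, 1, 65], [9, 9], [5, 6]]
`print(b)` → prints [[6, 1, 65], [9, 9]]

Answer: [[6, 1, 65], [9, 9]]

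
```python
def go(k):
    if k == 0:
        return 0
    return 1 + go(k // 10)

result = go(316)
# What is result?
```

Count of digits of 316: 3

Answer: 3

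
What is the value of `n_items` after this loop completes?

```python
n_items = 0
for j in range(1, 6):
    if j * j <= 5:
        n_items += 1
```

Count numbers where j² ≤ 5
`n_items` takes the values: 0 → 1 → 2

Answer: 2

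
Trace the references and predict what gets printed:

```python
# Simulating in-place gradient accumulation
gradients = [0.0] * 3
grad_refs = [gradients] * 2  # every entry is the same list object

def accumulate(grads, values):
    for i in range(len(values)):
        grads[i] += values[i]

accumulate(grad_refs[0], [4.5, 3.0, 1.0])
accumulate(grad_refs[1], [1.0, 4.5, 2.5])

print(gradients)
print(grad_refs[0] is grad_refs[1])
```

Key concept: gradient accumulation aliasing.
Step by step:
`gradients = [0.0] * 3` → gradients = [0.0, 0.0, 0.0]
`grad_refs = [gradients] * 2` → grad_refs = [[0.0, 0.0, 0.0], [0.0, 0.0, 0.0]]
`accumulate(grad_refs[0], [4.5, 3.0, 1.0])` → gradients = [4.5, 3.0, 1.0]; grad_refs = [[4.5, 3.0, 1.0], [4.5, 3.0, 1.0]]
`accumulate(grad_refs[1], [1.0, 4.5, 2.5])` → gradients = [5.5, 7.5, 3.5]; grad_refs = [[5.5, 7.5, 3.5], [5.5, 7.5, 3.5]]
`print(gradients)` → prints [5.5, 7.5, 3.5]
`print(grad_refs[0] is grad_refs[1])` → prints True

Answer:
[5.5, 7.5, 3.5]
True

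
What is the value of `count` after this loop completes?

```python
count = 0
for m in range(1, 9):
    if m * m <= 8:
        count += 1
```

Count numbers where m² ≤ 8
`count` takes the values: 0 → 1 → 2

Answer: 2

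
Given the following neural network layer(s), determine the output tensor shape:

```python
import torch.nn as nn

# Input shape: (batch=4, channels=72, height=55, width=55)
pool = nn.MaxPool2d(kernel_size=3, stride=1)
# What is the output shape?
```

Input: (4, 72, 55, 55) -> Output: (4, 72, 53, 53)

Answer: (4, 72, 53, 53)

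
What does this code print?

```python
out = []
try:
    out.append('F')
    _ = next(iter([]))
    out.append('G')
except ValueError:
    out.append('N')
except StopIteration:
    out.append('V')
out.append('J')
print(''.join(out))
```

Execution trace: 'F' (try body) → 'V' (except StopIteration) → 'J' (after the try/except). Output: FVJ

Answer: FVJ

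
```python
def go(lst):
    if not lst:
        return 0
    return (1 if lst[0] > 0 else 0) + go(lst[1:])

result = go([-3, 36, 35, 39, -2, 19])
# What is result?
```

Count of positive elements in [-3, 36, 35, 39, -2, 19] = 4

Answer: 4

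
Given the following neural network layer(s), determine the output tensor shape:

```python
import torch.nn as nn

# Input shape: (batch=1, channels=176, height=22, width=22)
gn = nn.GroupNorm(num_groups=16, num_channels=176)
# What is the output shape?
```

Input: (1, 176, 22, 22) -> Output: (1, 176, 22, 22)

Answer: (1, 176, 22, 22)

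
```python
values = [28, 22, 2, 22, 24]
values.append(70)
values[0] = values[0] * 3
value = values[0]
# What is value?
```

Trace:
`values = [28, 22, 2, 22, 24]` → values = [28, 22, 2, 22, 24]
`values.append(70)` → values = [28, 22, 2, 22, 24, 70]
`values[0] = values[0] * 3` → values = [84, 22, 2, 22, 24, 70]
`value = values[0]` → value = 84
So value = 84

Answer: 84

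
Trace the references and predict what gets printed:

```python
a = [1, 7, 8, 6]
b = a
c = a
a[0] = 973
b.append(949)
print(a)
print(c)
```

Key concept: multiple aliases.
Step by step:
`a = [1, 7, 8, 6]` → a = [1, 7, 8, 6]
`b = a` → b = [1, 7, 8, 6] (same object as a)
`c = a` → c = [1, 7, 8, 6] (same object as a, b)
`a[0] = 973` → a = [973, 7, 8, 6] (same object as b, c); b = [973, 7, 8, 6] (same object as a, c); c = [973, 7, 8, 6] (same object as a, b)
`b.append(949)` → a = [973, 7, 8, 6, 949] (same object as b, c); b = [973, 7, 8, 6, 949] (same object as a, c); c = [973, 7, 8, 6, 949] (same object as a, b)
`print(a)` → prints [973, 7, 8, 6, 949]
`print(c)` → prints [973, 7, 8, 6, 949]

Answer:
[973, 7, 8, 6, 949]
[973, 7, 8, 6, 949]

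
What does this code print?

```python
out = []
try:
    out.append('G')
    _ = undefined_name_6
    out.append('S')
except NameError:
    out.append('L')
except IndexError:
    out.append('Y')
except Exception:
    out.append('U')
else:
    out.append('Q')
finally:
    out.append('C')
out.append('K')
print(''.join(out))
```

Execution trace: 'G' (try body) → 'L' (except NameError) → 'C' (finally) → 'K' (after the try/except). Output: GLCK

Answer: GLCK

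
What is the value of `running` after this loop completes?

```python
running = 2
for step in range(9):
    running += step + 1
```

Start at 2, add 1 to 9 = 47
`running` takes the values: 2 → 3 → 5 → 8 → 12 → 17 → 23 → 30 → 38 → 47

Answer: 47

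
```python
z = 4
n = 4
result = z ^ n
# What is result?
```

Trace:
`z = 4` → z = 4
`n = 4` → n = 4
`result = z ^ n` → result = 0
So result = 0

Answer: 0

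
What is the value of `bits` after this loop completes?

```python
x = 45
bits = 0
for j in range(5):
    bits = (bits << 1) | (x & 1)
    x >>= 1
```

Reverse lowest 5 bits of 45
`bits` takes the values: 0 → 1 → 2 → 5 → 11 → 22

Answer: 22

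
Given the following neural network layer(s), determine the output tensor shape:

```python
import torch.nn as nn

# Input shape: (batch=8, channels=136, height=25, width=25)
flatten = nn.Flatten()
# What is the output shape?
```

Input: (8, 136, 25, 25) -> Output: (8, 85000)

Answer: (8, 85000)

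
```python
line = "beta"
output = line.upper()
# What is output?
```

Trace:
`line = "beta"` → line = 'beta'
`output = line.upper()` → output = 'BETA'
So output = 'BETA'

Answer: 'BETA'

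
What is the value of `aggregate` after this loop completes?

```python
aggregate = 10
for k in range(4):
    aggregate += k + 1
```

Start at 10, add 1 to 4 = 20
`aggregate` takes the values: 10 → 11 → 13 → 16 → 20

Answer: 20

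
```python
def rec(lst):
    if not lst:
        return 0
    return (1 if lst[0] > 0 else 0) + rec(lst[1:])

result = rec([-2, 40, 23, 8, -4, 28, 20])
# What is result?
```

Count of positive elements in [-2, 40, 23, 8, -4, 28, 20] = 5

Answer: 5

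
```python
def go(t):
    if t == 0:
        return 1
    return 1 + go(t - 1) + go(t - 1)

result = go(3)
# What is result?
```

go(t) = 1 + 2·go(t-1), go(0)=1. Closed form: (1+1)·2^3 - 1 = 15.

Answer: 15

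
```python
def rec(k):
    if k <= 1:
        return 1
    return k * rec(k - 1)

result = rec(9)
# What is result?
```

rec(9) = 9 * 8 * 7 * 6 * 5 * 4 * 3 * 2 * 1 = 362880

Answer: 362880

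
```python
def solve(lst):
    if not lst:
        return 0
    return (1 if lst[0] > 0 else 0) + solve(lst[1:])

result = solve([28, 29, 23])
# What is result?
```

Count of positive elements in [28, 29, 23] = 3

Answer: 3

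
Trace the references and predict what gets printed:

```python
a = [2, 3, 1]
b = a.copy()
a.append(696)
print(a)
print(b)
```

Key concept: list.copy() creates independent copy.
Step by step:
`a = [2, 3, 1]` → a = [2, 3, 1]
`b = a.copy()` → b = [2, 3, 1]
`a.append(696)` → a = [2, 3, 1, 696]
`print(a)` → prints [2, 3, 1, 696]
`print(b)` → prints [2, 3, 1]

Answer:
[2, 3, 1, 696]
[2, 3, 1]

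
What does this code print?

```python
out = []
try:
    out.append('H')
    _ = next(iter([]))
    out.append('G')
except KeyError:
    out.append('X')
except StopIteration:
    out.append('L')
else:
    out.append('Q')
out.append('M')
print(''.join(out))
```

Execution trace: 'H' (try body) → 'L' (except StopIteration) → 'M' (after the try/except). Output: HLM

Answer: HLM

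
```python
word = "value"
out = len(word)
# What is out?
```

Trace:
`word = "value"` → word = 'value'
`out = len(word)` → out = 5
So out = 5

Answer: 5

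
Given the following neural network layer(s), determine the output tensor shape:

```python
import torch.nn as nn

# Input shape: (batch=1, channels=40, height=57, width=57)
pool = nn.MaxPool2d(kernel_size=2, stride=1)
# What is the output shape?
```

Input: (1, 40, 57, 57) -> Output: (1, 40, 56, 56)

Answer: (1, 40, 56, 56)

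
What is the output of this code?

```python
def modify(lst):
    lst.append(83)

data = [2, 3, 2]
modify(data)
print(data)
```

Key concept: function modifies passed list.
Step by step:
`data = [2, 3, 2]` → data = [2, 3, 2]
`modify(data)` → data = [2, 3, 2, 83]
`print(data)` → prints [2, 3, 2, 83]

Answer: [2, 3, 2, 83]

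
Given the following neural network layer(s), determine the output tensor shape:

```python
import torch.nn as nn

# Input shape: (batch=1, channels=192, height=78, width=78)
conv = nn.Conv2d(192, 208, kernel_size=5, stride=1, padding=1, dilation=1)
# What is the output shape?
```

Input: (1, 192, 78, 78) -> Output: (1, 208, 76, 76)

Answer: (1, 208, 76, 76)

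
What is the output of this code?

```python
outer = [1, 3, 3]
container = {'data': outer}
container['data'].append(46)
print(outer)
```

Key concept: dict holds reference to list.
Step by step:
`outer = [1, 3, 3]` → outer = [1, 3, 3]
`container = {'data': outer}` → container = {'data': [1, 3, 3]}
`container['data'].append(46)` → outer = [1, 3, 3, 46]; container = {'data': [1, 3, 3, 46]}
`print(outer)` → prints [1, 3, 3, 46]

Answer: [1, 3, 3, 46]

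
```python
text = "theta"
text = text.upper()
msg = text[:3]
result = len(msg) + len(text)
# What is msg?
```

Trace:
`text = "theta"` → text = 'theta'
`text = text.upper()` → text = 'THETA'
`msg = text[:3]` → msg = 'THE'
`result = len(msg) + len(text)` → result = 8
So msg = 'THE'

Answer: 'THE'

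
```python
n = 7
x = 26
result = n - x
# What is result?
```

Trace:
`n = 7` → n = 7
`x = 26` → x = 26
`result = n - x` → result = -19
So result = -19

Answer: -19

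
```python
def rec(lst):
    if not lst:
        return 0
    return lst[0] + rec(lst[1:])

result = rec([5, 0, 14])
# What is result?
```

5 + 0 + 14 + 0 = 19

Answer: 19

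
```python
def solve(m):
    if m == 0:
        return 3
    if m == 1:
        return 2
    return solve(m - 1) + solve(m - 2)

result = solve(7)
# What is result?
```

Build up from base cases: solve(0)=3, solve(1)=2, solve(2)=5, solve(3)=7, solve(4)=12, solve(5)=19, solve(6)=31, ..., solve(7)=50

Answer: 50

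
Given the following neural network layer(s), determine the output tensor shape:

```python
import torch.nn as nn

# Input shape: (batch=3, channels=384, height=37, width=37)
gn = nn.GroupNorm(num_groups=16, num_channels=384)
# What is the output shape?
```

Input: (3, 384, 37, 37) -> Output: (3, 384, 37, 37)

Answer: (3, 384, 37, 37)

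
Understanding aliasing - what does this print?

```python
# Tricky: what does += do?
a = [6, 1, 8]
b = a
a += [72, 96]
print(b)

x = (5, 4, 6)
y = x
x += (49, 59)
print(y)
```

Key concept: += behavior differs for mutable vs immutable.
Step by step:
`a = [6, 1, 8]` → a = [6, 1, 8]
`b = a` → b = [6, 1, 8] (same object as a)
`a += [72, 96]` → a = [6, 1, 8, 72, 96] (same object as b); b = [6, 1, 8, 72, 96] (same object as a)
`print(b)` → prints [6, 1, 8, 72, 96]
`x = (5, 4, 6)` → x = (5, 4, 6)
`y = x` → y = (5, 4, 6)
`x += (49, 59)` → x = (5, 4, 6, 49, 59)
`print(y)` → prints (5, 4, 6)

Answer:
[6, 1, 8, 72, 96]
(5, 4, 6)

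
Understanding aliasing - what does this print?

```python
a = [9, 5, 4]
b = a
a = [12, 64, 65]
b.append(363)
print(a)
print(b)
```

Key concept: rebinding vs mutation: a is rebound to a new list, b still points at the original.
Step by step:
`a = [9, 5, 4]` → a = [9, 5, 4]
`b = a` → b = [9, 5, 4] (same object as a)
`a = [12, 64, 65]` → a = [12, 64, 65]
`b.append(363)` → b = [9, 5, 4, 363]
`print(a)` → prints [12, 64, 65]
`print(b)` → prints [9, 5, 4, 363]

Answer:
[12, 64, 65]
[9, 5, 4, 363]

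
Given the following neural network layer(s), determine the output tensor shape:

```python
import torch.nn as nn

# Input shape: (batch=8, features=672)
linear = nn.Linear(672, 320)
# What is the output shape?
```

Input: (8, 672) -> Output: (8, 320)

Answer: (8, 320)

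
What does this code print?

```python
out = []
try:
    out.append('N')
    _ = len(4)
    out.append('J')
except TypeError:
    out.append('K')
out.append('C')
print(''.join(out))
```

Execution trace: 'N' (try body) → 'K' (except TypeError) → 'C' (after the try/except). Output: NKC

Answer: NKC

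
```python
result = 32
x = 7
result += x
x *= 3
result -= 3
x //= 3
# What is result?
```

Trace:
`result = 32` → result = 32
`x = 7` → x = 7
`result += x` → result = 39
`x *= 3` → x = 21
`result -= 3` → result = 36
`x //= 3` → x = 7
So result = 36

Answer: 36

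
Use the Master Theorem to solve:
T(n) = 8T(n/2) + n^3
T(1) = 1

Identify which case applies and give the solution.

a=8, b=2, f(n)=n^3. log_2(8) = 3. Since c=3 = 3, Case 2 applies: T(n) = Θ(n^log_b(a) · log n) = O(n^3 log n).

Answer: O(n^3 log n) - Case 2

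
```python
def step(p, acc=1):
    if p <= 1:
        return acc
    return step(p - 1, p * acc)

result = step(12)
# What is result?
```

Accumulator trace (n, acc): (12, 1) -> (11, 12) -> (10, 132) -> (9, 1320) -> (8, 11880) -> (7, 95040) -> (6, 665280) -> (5, 3991680) -> (4, 19958400) -> (3, 79833600) -> (2, 239500800) -> (1, 479001600) -> return 479001600

Answer: 479001600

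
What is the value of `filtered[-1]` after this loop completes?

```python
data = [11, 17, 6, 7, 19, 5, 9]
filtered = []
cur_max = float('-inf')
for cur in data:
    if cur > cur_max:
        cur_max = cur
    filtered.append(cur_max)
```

Running max ends at 19
`filtered` takes the values: [] → [11] → [11, 17] → [11, 17, 17] → [11, 17, 17, 17] → [11, 17, 17, 17, 19] → [11, 17, 17, 17, 19, 19] → [11, 17, 17, 17, 19, 19, 19]
So `filtered[-1]` = 19

Answer: 19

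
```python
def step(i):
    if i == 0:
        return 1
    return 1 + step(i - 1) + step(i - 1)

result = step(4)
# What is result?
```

step(i) = 1 + 2·step(i-1), step(0)=1. Closed form: (1+1)·2^4 - 1 = 31.

Answer: 31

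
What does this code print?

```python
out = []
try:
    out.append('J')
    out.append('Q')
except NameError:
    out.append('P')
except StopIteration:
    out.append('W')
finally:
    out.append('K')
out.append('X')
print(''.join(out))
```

Execution trace: 'J' (try body) → 'Q' (try body, no exception) → 'K' (finally) → 'X' (after the try/except). Output: JQKX

Answer: JQKX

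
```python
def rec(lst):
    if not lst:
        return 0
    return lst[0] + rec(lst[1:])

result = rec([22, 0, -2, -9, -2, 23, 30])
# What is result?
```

22 + 0 + (-2) + (-9) + (-2) + 23 + 30 + 0 = 62

Answer: 62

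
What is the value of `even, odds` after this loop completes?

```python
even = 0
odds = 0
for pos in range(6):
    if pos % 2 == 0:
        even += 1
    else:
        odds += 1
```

Count evens and odds in range(6)
`even, odds` takes the values: (0, 0) → (1, 0) → (1, 1) → (2, 1) → (2, 2) → (3, 2) → (3, 3)

Answer: 3, 3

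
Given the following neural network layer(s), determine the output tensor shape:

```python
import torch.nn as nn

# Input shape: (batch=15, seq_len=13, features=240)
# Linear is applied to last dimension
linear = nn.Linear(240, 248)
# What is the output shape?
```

Input: (15, 13, 240) -> Output: (15, 13, 248)

Answer: (15, 13, 248)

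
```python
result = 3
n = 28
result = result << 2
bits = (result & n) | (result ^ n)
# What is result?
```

Trace:
`result = 3` → result = 3
`n = 28` → n = 28
`result = result << 2` → result = 12
`bits = (result & n) | (result ^ n)` → bits = 28
So result = 12

Answer: 12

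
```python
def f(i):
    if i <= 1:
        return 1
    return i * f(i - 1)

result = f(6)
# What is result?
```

f(6) = 6 * 5 * 4 * 3 * 2 * 1 = 720

Answer: 720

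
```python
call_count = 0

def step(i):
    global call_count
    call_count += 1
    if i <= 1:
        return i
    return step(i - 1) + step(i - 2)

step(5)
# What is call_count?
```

Calls(i) = 1 + Calls(i-1) + Calls(i-2); Calls(0)=Calls(1)=1. For i=5 this gives 15.

Answer: 15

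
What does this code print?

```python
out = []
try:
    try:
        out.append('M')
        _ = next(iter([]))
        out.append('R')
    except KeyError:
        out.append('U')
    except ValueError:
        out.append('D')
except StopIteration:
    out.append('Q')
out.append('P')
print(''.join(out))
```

Execution trace: 'M' (inner try body) → 'Q' (outer except StopIteration) → 'P' (after the try/except). Output: MQP

Answer: MQP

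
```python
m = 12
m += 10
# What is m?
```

Trace:
`m = 12` → m = 12
`m += 10` → m = 22
So m = 22

Answer: 22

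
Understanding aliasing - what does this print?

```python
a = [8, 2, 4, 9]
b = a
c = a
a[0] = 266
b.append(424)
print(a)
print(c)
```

Key concept: multiple aliases.
Step by step:
`a = [8, 2, 4, 9]` → a = [8, 2, 4, 9]
`b = a` → b = [8, 2, 4, 9] (same object as a)
`c = a` → c = [8, 2, 4, 9] (same object as a, b)
`a[0] = 266` → a = [266, 2, 4, 9] (same object as b, c); b = [266, 2, 4, 9] (same object as a, c); c = [266, 2, 4, 9] (same object as a, b)
`b.append(424)` → a = [266, 2, 4, 9, 424] (same object as b, c); b = [266, 2, 4, 9, 424] (same object as a, c); c = [266, 2, 4, 9, 424] (same object as a, b)
`print(a)` → prints [266, 2, 4, 9, 424]
`print(c)` → prints [266, 2, 4, 9, 424]

Answer:
[266, 2, 4, 9, 424]
[266, 2, 4, 9, 424]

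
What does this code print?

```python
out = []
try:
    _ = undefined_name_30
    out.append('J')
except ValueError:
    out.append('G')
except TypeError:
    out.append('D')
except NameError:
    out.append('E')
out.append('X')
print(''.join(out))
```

Execution trace: 'E' (except NameError) → 'X' (after the try/except). Output: EX

Answer: EX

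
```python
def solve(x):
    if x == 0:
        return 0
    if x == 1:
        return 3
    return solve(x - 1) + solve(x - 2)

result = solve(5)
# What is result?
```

Build up from base cases: solve(0)=0, solve(1)=3, solve(2)=3, solve(3)=6, solve(4)=9, solve(5)=15

Answer: 15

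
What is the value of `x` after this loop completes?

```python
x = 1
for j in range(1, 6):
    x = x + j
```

Start at 1, add 1 through 5
`x` takes the values: 1 → 2 → 4 → 7 → 11 → 16

Answer: 16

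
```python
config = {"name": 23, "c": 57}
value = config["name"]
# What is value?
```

Trace:
`config = {"name": 23, "c": 57}` → config = {'name': 23, 'c': 57}
`value = config["name"]` → value = 23
So value = 23

Answer: 23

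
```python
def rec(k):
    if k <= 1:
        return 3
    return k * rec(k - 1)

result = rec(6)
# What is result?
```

rec(6) = 6 * 5 * 4 * 3 * 2 * 3 = 2160

Answer: 2160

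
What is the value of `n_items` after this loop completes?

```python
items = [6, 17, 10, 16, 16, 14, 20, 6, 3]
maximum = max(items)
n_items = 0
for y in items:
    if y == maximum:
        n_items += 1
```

Count of max value 20 in [6, 17, 10, 16, 16, 14, 20, 6, 3]
`n_items` takes the values: 0 → 1

Answer: 1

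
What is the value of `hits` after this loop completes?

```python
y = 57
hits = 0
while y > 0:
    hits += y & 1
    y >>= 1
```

Count set bits in 57 (binary: 0b111001)
`hits` takes the values: 0 → 1 → 2 → 3 → 4

Answer: 4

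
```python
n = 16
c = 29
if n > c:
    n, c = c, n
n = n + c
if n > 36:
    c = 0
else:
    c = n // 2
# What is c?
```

Trace:
`n = 16` → n = 16
`c = 29` → c = 29
`if n > c: ...` → n > c is False → no variable changes
`n = n + c` → n = 45
`if n > 36: ...` → n > 36 is True → c = 0
So c = 0

Answer: 0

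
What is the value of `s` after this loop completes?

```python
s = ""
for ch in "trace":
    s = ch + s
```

Reverse 'trace'
`s` takes the values: "" → "t" → "rt" → "art" → "cart" → "ecart"

Answer: "ecart"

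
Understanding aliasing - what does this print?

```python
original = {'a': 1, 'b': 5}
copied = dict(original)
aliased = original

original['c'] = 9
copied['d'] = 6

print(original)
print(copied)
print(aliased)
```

Key concept: dict() creates copy, assignment creates alias.
Step by step:
`original = {'a': 1, 'b': 5}` → original = {'a': 1, 'b': 5}
`copied = dict(original)` → copied = {'a': 1, 'b': 5}
`aliased = original` → aliased = {'a': 1, 'b': 5} (same object as original)
`original['c'] = 9` → original = {'a': 1, 'b': 5, 'c': 9} (same object as aliased); aliased = {'a': 1, 'b': 5, 'c': 9} (same object as original)
`copied['d'] = 6` → copied = {'a': 1, 'b': 5, 'd': 6}
`print(original)` → prints {'a': 1, 'b': 5, 'c': 9}
`print(copied)` → prints {'a': 1, 'b': 5, 'd': 6}
`print(aliased)` → prints {'a': 1, 'b': 5, 'c': 9}

Answer:
{'a': 1, 'b': 5, 'c': 9}
{'a': 1, 'b': 5, 'd': 6}
{'a': 1, 'b': 5, 'c': 9}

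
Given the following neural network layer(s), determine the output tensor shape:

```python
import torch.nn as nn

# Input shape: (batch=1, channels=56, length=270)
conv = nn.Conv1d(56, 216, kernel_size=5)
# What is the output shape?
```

Input: (1, 56, 270) -> Output: (1, 216, 266)

Answer: (1, 216, 266)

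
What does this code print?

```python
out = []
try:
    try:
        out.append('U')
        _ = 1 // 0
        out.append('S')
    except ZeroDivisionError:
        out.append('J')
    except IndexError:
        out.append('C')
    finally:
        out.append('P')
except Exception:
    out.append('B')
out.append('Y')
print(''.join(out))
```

Execution trace: 'U' (inner try body) → 'J' (inner except ZeroDivisionError) → 'P' (inner finally) → 'Y' (after the try/except). Output: UJPY

Answer: UJPY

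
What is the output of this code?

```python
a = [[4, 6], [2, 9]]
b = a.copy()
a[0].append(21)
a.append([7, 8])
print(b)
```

Key concept: shallow copy with nested lists.
Step by step:
`a = [[4, 6], [2, 9]]` → a = [[4, 6], [2, 9]]
`b = a.copy()` → b = [[4, 6], [2, 9]]
`a[0].append(21)` → a = [[4, 6, 21], [2, 9]]; b = [[4, 6, 21], [2, 9]]
`a.append([7, 8])` → a = [[4, 6, 21], [2, 9], [7, 8]]
`print(b)` → prints [[4, 6, 21], [2, 9]]

Answer: [[4, 6, 21], [2, 9]]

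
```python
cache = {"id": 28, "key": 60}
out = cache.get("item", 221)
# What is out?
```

Trace:
`cache = {"id": 28, "key": 60}` → cache = {'id': 28, 'key': 60}
`out = cache.get("item", 221)` → out = 221
So out = 221

Answer: 221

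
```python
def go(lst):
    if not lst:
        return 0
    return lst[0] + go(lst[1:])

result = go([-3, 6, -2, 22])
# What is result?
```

(-3) + 6 + (-2) + 22 + 0 = 23

Answer: 23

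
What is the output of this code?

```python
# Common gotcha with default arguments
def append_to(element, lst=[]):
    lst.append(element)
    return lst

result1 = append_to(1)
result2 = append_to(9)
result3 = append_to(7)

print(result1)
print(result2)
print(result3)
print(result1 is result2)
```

Key concept: mutable default argument gotcha.
Step by step:
`result1 = append_to(1)` → result1 = [1]
`result2 = append_to(9)` → result1 = [1, 9] (same object as result2); result2 = [1, 9] (same object as result1)
`result3 = append_to(7)` → result1 = [1, 9, 7] (same object as result2, result3); result2 = [1, 9, 7] (same object as result1, result3); result3 = [1, 9, 7] (same object as result1, result2)
`print(result1)` → prints [1, 9, 7]
`print(result2)` → prints [1, 9, 7]
`print(result3)` → prints [1, 9, 7]
`print(result1 is result2)` → prints True

Answer:
[1, 9, 7]
[1, 9, 7]
[1, 9, 7]
True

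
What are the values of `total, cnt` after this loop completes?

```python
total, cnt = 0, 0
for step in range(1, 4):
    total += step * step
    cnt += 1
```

Sum of squares and count
`total, cnt` takes the values: (0, 0) → (1, 0) → (1, 1) → (5, 1) → (5, 2) → (14, 2) → (14, 3)

Answer: 14, 3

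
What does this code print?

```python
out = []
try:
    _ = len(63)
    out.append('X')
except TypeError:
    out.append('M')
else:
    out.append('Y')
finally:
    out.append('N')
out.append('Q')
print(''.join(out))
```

Execution trace: 'M' (except TypeError) → 'N' (finally) → 'Q' (after the try/except). Output: MNQ

Answer: MNQ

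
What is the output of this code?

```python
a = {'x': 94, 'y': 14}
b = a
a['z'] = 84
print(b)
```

Key concept: dict aliasing.
Step by step:
`a = {'x': 94, 'y': 14}` → a = {'x': 94, 'y': 14}
`b = a` → b = {'x': 94, 'y': 14} (same object as a)
`a['z'] = 84` → a = {'x': 94, 'y': 14, 'z': 84} (same object as b); b = {'x': 94, 'y': 14, 'z': 84} (same object as a)
`print(b)` → prints {'x': 94, 'y': 14, 'z': 84}

Answer: {'x': 94, 'y': 14, 'z': 84}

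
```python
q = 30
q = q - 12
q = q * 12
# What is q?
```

Trace:
`q = 30` → q = 30
`q = q - 12` → q = 18
`q = q * 12` → q = 216
So q = 216

Answer: 216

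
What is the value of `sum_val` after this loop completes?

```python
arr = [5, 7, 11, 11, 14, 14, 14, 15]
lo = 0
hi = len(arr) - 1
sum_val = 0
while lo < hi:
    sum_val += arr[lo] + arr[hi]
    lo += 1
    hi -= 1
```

Sum of pairs from ends
`sum_val` takes the values: 0 → 20 → 41 → 66 → 91

Answer: 91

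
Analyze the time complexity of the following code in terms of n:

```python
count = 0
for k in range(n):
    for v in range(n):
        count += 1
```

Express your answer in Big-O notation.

Each loop level contributes: n × n. Multiplying the contributions gives O(n^2).

Answer: O(n^2)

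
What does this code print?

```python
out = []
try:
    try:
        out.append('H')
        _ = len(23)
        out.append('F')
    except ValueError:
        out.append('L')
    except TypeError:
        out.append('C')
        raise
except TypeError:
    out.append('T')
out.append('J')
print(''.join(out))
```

Execution trace: 'H' (inner try body) → 'C' (inner except TypeError) → 'T' (outer except TypeError) → 'J' (after the try/except). Output: HCTJ

Answer: HCTJ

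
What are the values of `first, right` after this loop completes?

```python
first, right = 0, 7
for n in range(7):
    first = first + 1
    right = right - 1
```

first goes 0→7, right goes 7→0
`first, right` takes the values: (0, 7) → (1, 7) → (1, 6) → (2, 6) → (2, 5) → (3, 5) → (3, 4) → (4, 4) → (4, 3) → (5, 3) → (5, 2) → (6, 2) → (6, 1) → (7, 1) → (7, 0)

Answer: 7, 0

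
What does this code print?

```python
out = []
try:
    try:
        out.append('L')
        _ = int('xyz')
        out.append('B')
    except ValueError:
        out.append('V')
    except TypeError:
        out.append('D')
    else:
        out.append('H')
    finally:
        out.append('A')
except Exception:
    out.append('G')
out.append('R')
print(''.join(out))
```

Execution trace: 'L' (inner try body) → 'V' (inner except ValueError) → 'A' (inner finally) → 'R' (after the try/except). Output: LVAR

Answer: LVAR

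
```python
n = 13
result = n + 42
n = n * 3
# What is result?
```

Trace:
`n = 13` → n = 13
`result = n + 42` → result = 55
`n = n * 3` → n = 39
So result = 55

Answer: 55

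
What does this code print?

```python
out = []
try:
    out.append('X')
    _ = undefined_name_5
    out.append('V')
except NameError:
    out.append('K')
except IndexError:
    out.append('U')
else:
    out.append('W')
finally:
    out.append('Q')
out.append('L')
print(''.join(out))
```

Execution trace: 'X' (try body) → 'K' (except NameError) → 'Q' (finally) → 'L' (after the try/except). Output: XKQL

Answer: XKQL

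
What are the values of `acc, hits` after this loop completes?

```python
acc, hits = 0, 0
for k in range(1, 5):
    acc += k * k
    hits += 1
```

Sum of squares and count
`acc, hits` takes the values: (0, 0) → (1, 0) → (1, 1) → (5, 1) → (5, 2) → (14, 2) → (14, 3) → (30, 3) → (30, 4)

Answer: 30, 4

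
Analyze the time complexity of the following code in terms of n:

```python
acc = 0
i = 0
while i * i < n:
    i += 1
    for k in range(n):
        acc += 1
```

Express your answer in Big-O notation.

Each loop level contributes: √n × n. Multiplying the contributions gives O(n√n).

Answer: O(n√n)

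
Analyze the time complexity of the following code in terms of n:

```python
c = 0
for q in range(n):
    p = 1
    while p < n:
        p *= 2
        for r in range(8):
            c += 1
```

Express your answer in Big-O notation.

Each loop level contributes: n × log n × 1. Multiplying the contributions gives O(n log n).

Answer: O(n log n)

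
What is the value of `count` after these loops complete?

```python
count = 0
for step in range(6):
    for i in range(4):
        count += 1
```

6 * 4 = 24
`count` takes the values: 0 → 1 → 2 → 3 → 4 → 5 → 6 → 7 → 8 → 9 → 10 → 11 → 12 → 13 → 14 → 15 → 16 → 17 → 18 → 19 → 20 → 21 → 22 → 23 → 24

Answer: 24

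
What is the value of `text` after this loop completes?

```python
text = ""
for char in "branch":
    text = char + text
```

Reverse 'branch'
`text` takes the values: "" → "b" → "rb" → "arb" → "narb" → "cnarb" → "hcnarb"

Answer: "hcnarb"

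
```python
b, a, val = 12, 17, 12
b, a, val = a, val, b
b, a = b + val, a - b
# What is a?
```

Trace:
`b, a, val = 12, 17, 12` → b = 12; a = 17; val = 12
`b, a, val = a, val, b` → b = 17; a = 12; val = 12
`b, a = b + val, a - b` → b = 29; a = -5
So a = -5

Answer: -5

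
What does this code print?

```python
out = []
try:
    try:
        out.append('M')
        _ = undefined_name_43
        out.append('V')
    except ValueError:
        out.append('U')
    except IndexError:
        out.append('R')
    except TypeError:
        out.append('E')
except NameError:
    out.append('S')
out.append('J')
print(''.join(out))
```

Execution trace: 'M' (inner try body) → 'S' (outer except NameError) → 'J' (after the try/except). Output: MSJ

Answer: MSJ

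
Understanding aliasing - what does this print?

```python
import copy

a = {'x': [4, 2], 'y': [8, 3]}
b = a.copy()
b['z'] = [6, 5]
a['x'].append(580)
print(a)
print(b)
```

Key concept: shallow copy of dict with mutable values.
Step by step:
`a = {'x': [4, 2], 'y': [8, 3]}` → a = {'x': [4, 2], 'y': [8, 3]}
`b = a.copy()` → b = {'x': [4, 2], 'y': [8, 3]}
`b['z'] = [6, 5]` → b = {'x': [4, 2], 'y': [8, 3], 'z': [6, 5]}
`a['x'].append(580)` → a = {'x': [4, 2, 580], 'y': [8, 3]}; b = {'x': [4, 2, 580], 'y': [8, 3], 'z': [6, 5]}
`print(a)` → prints {'x': [4, 2, 580], 'y': [8, 3]}
`print(b)` → prints {'x': [4, 2, 580], 'y': [8, 3], 'z': [6, 5]}

Answer:
{'x': [4, 2, 580], 'y': [8, 3]}
{'x': [4, 2, 580], 'y': [8, 3], 'z': [6, 5]}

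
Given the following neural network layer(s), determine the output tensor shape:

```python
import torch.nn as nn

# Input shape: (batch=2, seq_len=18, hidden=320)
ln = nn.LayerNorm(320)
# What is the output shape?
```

Input: (2, 18, 320) -> Output: (2, 18, 320)

Answer: (2, 18, 320)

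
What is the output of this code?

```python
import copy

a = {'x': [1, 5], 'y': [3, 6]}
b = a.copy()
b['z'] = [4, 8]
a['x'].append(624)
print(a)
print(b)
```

Key concept: shallow copy of dict with mutable values.
Step by step:
`a = {'x': [1, 5], 'y': [3, 6]}` → a = {'x': [1, 5], 'y': [3, 6]}
`b = a.copy()` → b = {'x': [1, 5], 'y': [3, 6]}
`b['z'] = [4, 8]` → b = {'x': [1, 5], 'y': [3, 6], 'z': [4, 8]}
`a['x'].append(624)` → a = {'x': [1, 5, 624], 'y': [3, 6]}; b = {'x': [1, 5, 624], 'y': [3, 6], 'z': [4, 8]}
`print(a)` → prints {'x': [1, 5, 624], 'y': [3, 6]}
`print(b)` → prints {'x': [1, 5, 624], 'y': [3, 6], 'z': [4, 8]}

Answer:
{'x': [1, 5, 624], 'y': [3, 6]}
{'x': [1, 5, 624], 'y': [3, 6], 'z': [4, 8]}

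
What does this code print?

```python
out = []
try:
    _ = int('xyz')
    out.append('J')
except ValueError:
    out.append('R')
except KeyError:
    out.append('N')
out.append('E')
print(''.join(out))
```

Execution trace: 'R' (except ValueError) → 'E' (after the try/except). Output: RE

Answer: RE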